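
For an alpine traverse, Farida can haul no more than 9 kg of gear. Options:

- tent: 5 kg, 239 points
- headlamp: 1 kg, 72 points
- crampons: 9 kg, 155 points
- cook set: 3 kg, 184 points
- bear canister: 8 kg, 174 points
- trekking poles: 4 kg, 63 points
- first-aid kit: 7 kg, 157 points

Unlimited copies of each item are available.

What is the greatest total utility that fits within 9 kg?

648

By utility per kg: headlamp 72.00, cook set 61.33, tent 47.80, first-aid kit 22.43 lead.
The ratio ordering already packs tightly: 9×headlamp, 9 kg, 648.
No other feasible combination exceeds 648.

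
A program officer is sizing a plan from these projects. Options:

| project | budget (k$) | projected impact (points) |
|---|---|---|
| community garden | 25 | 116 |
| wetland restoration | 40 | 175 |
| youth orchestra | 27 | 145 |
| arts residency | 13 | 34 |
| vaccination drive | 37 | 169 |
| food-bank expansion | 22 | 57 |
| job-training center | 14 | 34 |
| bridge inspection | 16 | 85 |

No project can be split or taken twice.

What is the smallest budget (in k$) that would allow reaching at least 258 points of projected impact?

52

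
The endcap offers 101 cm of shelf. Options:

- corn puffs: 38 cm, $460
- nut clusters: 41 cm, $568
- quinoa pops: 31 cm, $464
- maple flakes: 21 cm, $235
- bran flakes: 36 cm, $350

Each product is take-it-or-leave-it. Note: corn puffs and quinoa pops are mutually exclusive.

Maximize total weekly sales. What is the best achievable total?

Density check — quinoa pops 14.97, nut clusters 13.85, corn puffs 12.11, maple flakes 11.19 are the best per cm.
The ratio ordering already packs tightly: nut clusters + quinoa pops + maple flakes, 93 cm, 1267.
The closest alternative, corn puffs + nut clusters + maple flakes, reaches only 1263.

1267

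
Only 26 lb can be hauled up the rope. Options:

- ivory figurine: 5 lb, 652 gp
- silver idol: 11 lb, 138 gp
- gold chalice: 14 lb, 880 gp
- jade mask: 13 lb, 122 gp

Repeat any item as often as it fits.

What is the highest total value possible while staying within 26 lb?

3260

The ratio ordering already packs tightly: 5×ivory figurine, 25 lb, 3260.
Nothing else within 26 lb beats 3260.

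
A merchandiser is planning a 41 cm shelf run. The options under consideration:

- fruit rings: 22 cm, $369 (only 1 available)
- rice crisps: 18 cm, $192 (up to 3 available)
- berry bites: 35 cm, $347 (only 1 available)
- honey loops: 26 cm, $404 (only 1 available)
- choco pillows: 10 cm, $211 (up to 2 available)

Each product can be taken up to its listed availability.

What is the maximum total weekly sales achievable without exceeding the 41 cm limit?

615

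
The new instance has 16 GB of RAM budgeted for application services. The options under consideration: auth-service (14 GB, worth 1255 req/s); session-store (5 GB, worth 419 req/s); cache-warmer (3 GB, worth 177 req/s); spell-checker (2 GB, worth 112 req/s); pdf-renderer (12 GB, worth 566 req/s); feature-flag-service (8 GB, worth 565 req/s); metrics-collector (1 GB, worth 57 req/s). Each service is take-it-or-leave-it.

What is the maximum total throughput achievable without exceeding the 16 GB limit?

Density check — auth-service 89.64, session-store 83.80, feature-flag-service 70.62, cache-warmer 59.00 are the best per GB.
A density-first pass picks auth-service + metrics-collector — 1312 at 15 GB.
Replace metrics-collector with spell-checker: the trade gains 55 net, giving 1367 at 16 GB.
Next best is auth-service + metrics-collector at 1312 (15 GB) — short by 55.

1367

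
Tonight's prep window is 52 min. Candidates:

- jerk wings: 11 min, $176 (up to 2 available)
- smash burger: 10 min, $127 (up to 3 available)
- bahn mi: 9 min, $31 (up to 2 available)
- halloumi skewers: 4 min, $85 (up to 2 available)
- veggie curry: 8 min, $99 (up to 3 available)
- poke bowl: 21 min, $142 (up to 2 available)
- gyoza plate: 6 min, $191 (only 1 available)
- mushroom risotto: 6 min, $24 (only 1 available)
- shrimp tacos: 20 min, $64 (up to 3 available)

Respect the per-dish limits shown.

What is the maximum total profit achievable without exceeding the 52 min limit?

A density-first pass picks 2×jerk wings + smash burger + 2×halloumi skewers + gyoza plate + mushroom risotto — 864 at 52 min.
The 16 min tied up in smash burger and mushroom risotto is better spent on 2×veggie curry — total rises to 911 (52 min).
That's the maximum — no swap from here does better than 911.

911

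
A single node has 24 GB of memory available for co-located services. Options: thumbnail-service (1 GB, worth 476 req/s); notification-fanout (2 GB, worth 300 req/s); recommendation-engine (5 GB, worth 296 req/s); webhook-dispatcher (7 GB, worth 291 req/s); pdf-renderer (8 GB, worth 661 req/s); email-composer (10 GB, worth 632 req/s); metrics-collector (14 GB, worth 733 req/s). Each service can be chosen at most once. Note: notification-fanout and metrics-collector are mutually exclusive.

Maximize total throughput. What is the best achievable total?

Ranking by ratio (throughput/GB): thumbnail-service 476.00, notification-fanout 150.00, pdf-renderer 82.62, email-composer 63.20.
The ratio ordering already packs tightly: thumbnail-service + notification-fanout + pdf-renderer + email-composer, 21 GB, 2069.
Nothing else feasible within 24 GB beats 2069.

2069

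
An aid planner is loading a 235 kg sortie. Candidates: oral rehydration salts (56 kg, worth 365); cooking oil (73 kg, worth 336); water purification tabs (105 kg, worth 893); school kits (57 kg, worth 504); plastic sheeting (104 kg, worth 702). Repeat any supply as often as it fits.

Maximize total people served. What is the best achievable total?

By people served per kg: school kits 8.84, water purification tabs 8.50, plastic sheeting 6.75 lead.
4×school kits uses 228 of the 235 kg and totals 2016.
Every other selection either busts 235 kg or fails to beat 2016.

2016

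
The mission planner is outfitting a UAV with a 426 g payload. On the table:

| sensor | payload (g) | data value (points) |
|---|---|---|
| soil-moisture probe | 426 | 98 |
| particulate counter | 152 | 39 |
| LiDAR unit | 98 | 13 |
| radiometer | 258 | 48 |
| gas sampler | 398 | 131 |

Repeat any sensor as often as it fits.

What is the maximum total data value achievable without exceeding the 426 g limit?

131

Best packing: gas sampler — 398 g, 131 total.
The spare 28 g is too small for any remaining sensor, and no exchange beats 131.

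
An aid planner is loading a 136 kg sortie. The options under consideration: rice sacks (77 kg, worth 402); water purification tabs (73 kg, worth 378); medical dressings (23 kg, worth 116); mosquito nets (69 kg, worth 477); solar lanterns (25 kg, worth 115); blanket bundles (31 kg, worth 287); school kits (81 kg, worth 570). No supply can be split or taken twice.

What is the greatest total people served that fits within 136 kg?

973

Taking medical dressings + blanket bundles + school kits: 135 kg used, 973 in people served.
Runner-up medical dressings + mosquito nets + blanket bundles tops out at 880.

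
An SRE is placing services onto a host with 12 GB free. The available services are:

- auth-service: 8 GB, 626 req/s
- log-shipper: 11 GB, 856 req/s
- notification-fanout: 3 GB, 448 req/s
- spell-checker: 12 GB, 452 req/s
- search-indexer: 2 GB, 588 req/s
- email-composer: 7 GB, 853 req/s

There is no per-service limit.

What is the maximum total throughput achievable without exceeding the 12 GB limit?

3528

By throughput per GB: search-indexer 294.00, notification-fanout 149.33, email-composer 121.86 lead.
6×search-indexer uses 12 of the 12 GB and totals 3528.
Nothing else within 12 GB beats 3528.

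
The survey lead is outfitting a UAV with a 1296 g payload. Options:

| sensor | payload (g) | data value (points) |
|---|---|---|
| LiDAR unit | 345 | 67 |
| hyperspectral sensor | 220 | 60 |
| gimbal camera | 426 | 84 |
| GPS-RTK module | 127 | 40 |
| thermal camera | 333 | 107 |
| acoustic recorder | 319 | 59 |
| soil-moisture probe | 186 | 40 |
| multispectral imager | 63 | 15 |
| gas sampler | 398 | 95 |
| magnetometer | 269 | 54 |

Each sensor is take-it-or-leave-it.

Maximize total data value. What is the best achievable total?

Ranking by ratio (data value/g): thermal camera 0.32, GPS-RTK module 0.31, hyperspectral sensor 0.27.
The ratio heuristic lands on hyperspectral sensor + GPS-RTK module + thermal camera + multispectral imager + gas sampler (317) but leaves 155 g idle.
Dropping multispectral imager frees 63 g; slotting in soil-moisture probe (186 g) lifts the total to 342 at 1264 g.
The closest alternative, hyperspectral sensor + gimbal camera + GPS-RTK module + thermal camera + soil-moisture probe, reaches only 331.

342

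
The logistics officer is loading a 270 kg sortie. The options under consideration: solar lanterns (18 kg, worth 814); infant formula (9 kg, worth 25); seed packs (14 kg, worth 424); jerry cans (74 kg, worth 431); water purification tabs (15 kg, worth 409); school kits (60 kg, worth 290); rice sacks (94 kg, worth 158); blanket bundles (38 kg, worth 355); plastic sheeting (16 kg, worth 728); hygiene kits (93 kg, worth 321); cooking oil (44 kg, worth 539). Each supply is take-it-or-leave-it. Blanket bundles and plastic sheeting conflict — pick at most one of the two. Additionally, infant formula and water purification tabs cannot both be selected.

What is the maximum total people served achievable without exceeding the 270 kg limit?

3635

By people served per kg: plastic sheeting 45.50, solar lanterns 45.22, seed packs 30.29 lead.
Taking solar lanterns + seed packs + jerry cans + water purification tabs + school kits + plastic sheeting + cooking oil: 241 kg used, 3635 in people served.
Every other selection either busts 270 kg or breaks a pairing rule or fails to beat 3635.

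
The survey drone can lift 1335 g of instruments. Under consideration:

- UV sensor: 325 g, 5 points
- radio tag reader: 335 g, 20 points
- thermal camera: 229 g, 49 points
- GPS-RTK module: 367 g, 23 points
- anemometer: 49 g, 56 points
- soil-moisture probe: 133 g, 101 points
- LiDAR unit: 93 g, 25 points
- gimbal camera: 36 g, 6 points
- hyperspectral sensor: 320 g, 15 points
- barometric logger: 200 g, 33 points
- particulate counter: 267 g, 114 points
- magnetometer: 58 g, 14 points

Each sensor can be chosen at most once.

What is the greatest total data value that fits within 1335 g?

399

Ranking by ratio (data value/g): anemometer 1.14, soil-moisture probe 0.76, particulate counter 0.43.
A density-first pass picks thermal camera + anemometer + soil-moisture probe + LiDAR unit + gimbal camera + barometric logger + particulate counter + magnetometer — 398 at 1065 g.
Dropping magnetometer frees 58 g; slotting in hyperspectral sensor (320 g) lifts the total to 399 at 1327 g.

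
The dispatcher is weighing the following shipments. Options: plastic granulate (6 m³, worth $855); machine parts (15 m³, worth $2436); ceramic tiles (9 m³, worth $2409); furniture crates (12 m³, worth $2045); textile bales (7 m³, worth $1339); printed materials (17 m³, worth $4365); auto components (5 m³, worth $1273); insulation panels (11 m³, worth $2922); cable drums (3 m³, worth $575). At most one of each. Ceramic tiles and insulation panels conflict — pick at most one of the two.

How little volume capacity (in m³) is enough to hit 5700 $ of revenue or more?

Minimise m³ subject to total revenue ≥ 5700.
Taking textile bales + printed materials gives 5704 (≥ 5700) for 24 m³.
No combination under 24 m³ hits 5700.

24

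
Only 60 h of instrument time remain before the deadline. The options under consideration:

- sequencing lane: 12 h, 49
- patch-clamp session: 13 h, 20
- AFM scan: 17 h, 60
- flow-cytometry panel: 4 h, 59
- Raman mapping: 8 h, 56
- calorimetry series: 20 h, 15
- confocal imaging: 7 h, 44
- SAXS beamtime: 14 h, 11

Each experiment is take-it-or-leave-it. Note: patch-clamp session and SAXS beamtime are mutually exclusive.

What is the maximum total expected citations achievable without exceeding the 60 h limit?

Best packing: sequencing lane + AFM scan + flow-cytometry panel + Raman mapping + confocal imaging — 48 h, 268 total.

268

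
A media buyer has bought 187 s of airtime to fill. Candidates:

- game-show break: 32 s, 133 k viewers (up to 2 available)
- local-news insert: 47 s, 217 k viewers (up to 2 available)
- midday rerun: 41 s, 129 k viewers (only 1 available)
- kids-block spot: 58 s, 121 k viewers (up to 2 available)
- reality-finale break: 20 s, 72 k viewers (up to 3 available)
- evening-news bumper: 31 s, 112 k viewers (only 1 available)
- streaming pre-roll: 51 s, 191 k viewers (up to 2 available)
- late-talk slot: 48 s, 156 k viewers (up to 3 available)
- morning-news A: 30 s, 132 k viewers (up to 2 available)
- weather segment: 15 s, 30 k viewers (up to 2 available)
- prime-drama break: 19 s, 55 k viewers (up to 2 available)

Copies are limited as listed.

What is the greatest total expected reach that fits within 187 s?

831

Taking game-show break + 2×local-news insert + 2×morning-news A: 186 s used, 831 in expected reach.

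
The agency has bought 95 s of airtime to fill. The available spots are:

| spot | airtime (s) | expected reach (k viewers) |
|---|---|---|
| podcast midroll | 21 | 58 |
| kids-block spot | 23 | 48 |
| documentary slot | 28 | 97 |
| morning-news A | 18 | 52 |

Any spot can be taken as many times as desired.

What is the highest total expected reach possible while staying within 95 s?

304

The ratio heuristic lands on 3×documentary slot (291) but leaves 11 s idle.
Replace documentary slot with podcast midroll + morning-news A: the trade gains 13 net, giving 304 at 95 s.
No other feasible combination exceeds 304.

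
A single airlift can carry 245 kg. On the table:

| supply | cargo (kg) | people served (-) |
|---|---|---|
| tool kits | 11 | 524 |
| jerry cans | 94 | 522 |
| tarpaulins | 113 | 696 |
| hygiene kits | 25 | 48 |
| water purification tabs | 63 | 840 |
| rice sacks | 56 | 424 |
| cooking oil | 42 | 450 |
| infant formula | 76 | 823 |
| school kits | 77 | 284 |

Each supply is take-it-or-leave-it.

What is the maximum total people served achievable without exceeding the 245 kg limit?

2709

Density check — tool kits 47.64, water purification tabs 13.33, infant formula 10.83 are the best per kg.
A density-first pass picks tool kits + hygiene kits + water purification tabs + cooking oil + infant formula — 2685 at 217 kg.
Replace hygiene kits and cooking oil with jerry cans: the trade gains 24 net, giving 2709 at 244 kg.
Next best is tool kits + hygiene kits + water purification tabs + cooking oil + infant formula at 2685 (217 kg) — short by 24.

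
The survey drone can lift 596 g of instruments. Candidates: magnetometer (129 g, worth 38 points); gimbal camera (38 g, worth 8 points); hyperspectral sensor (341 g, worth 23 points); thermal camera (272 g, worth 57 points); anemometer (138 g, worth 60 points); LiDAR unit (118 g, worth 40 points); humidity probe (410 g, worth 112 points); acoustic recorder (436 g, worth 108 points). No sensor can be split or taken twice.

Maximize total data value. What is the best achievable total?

Taking the top-ratio sensors first gives magnetometer + gimbal camera + anemometer + LiDAR unit for 146 (423 g).
The 247 g tied up in magnetometer and LiDAR unit is better spent on humidity probe — total rises to 180 (586 g).

180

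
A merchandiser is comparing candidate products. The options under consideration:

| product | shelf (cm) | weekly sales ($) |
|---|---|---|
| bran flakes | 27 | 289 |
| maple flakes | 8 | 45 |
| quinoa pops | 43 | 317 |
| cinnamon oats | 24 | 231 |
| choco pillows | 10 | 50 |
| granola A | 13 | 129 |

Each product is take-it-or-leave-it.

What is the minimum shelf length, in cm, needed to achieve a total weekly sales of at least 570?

Look for the lowest-shelf combination reaching 570.
bran flakes + cinnamon oats + choco pillows: 570 weekly sales at 61 cm.
Any bundle with less than 61 cm falls short of 570.

61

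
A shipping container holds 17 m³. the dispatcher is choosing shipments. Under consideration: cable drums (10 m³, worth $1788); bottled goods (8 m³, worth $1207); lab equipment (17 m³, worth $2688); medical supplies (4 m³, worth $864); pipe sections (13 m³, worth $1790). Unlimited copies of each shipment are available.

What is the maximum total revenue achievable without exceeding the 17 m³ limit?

3456

Density check — medical supplies 216.00, cable drums 178.80, lab equipment 158.12 are the best per m³.
The ratio ordering already packs tightly: 4×medical supplies, 16 m³, 3456.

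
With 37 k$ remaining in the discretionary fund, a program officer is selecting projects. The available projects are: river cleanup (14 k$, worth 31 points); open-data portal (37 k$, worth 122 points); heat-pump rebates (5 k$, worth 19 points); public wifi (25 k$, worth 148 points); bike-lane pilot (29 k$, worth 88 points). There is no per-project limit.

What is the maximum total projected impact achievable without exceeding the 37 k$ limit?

186

2×heat-pump rebates + public wifi uses 35 of the 37 k$ and totals 186.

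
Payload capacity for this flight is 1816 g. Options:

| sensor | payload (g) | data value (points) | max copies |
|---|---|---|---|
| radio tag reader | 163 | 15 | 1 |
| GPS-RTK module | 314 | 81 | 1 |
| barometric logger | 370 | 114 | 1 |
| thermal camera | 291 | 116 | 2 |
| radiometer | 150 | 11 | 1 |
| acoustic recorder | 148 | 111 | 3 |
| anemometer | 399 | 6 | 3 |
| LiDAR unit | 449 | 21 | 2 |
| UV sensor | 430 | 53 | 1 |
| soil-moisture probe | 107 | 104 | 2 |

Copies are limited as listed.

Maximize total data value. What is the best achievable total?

Ranking by ratio (data value/g): soil-moisture probe 0.97, acoustic recorder 0.75, thermal camera 0.40.
Best packing: radio tag reader + barometric logger + 2×thermal camera + 3×acoustic recorder + 2×soil-moisture probe — 1773 g, 902 total.

902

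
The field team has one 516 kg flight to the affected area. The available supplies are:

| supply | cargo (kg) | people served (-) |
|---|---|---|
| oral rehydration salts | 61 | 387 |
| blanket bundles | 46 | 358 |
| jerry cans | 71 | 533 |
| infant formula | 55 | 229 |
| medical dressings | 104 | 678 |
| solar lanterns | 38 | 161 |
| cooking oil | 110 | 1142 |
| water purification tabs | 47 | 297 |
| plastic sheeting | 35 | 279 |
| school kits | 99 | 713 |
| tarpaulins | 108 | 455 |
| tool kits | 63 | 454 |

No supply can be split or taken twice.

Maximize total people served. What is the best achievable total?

By people served per kg: cooking oil 10.38, plastic sheeting 7.97, blanket bundles 7.78 lead.
Greedy by ratio would take oral rehydration salts + blanket bundles + jerry cans + cooking oil + plastic sheeting + school kits + tool kits: 485 kg used, total 3866.
Replace oral rehydration salts and tool kits with medical dressings + water purification tabs: the trade gains 134 net, giving 4000 at 512 kg.
That's the maximum — no swap from here does better than 4000.

4000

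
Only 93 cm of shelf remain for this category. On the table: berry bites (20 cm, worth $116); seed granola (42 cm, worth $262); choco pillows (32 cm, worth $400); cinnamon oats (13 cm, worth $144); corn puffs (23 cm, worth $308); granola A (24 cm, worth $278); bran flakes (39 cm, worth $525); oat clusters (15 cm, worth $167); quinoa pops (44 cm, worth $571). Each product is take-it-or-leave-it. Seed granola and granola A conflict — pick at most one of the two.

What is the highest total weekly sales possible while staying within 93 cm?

1157

Density check — bran flakes 13.46, corn puffs 13.39, quinoa pops 12.98 are the best per cm.
Greedy by ratio would take corn puffs + granola A + bran flakes: 86 cm used, total 1111.
Replace bran flakes with quinoa pops: the trade gains 46 net, giving 1157 at 91 cm.
The closest alternative, cinnamon oats + corn puffs + bran flakes + oat clusters, reaches only 1144.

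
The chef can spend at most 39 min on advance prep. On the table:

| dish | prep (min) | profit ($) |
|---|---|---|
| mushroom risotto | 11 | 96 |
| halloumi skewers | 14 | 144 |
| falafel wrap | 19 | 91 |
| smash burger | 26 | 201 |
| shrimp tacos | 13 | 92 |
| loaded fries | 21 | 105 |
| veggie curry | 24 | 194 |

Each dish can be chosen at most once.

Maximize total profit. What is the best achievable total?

338

Ranking by ratio (profit/min): halloumi skewers 10.29, mushroom risotto 8.73, veggie curry 8.08, smash burger 7.73.
Filling by ratio: mushroom risotto + halloumi skewers + shrimp tacos for 332, with 1 min left unused.
Dropping mushroom risotto and shrimp tacos frees 24 min; slotting in veggie curry (24 min) lifts the total to 338 at 38 min.
No other feasible combination exceeds 338.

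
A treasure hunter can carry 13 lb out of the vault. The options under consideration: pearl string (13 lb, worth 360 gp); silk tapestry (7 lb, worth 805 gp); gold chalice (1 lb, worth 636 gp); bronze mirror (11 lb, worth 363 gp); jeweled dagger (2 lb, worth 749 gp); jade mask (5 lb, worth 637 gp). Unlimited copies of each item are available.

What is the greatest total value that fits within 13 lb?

8268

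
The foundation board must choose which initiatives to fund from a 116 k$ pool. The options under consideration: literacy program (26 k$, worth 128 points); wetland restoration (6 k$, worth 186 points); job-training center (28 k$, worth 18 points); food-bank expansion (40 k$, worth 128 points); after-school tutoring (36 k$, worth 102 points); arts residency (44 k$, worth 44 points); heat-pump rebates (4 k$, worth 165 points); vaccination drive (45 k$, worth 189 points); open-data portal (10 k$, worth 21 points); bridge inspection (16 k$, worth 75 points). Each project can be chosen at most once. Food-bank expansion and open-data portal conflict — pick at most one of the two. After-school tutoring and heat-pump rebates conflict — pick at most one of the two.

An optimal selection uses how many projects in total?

6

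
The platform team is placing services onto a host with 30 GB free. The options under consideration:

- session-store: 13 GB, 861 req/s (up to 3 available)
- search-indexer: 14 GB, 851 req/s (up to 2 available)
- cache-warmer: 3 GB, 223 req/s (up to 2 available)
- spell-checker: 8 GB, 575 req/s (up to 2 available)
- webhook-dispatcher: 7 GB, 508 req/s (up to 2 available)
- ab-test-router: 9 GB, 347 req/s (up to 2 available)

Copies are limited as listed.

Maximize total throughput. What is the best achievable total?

2166

Greedy by ratio would take 2×cache-warmer + spell-checker + 2×webhook-dispatcher: 28 GB used, total 2037.
Dropping 2×cache-warmer frees 6 GB; slotting in spell-checker (8 GB) lifts the total to 2166 at 30 GB.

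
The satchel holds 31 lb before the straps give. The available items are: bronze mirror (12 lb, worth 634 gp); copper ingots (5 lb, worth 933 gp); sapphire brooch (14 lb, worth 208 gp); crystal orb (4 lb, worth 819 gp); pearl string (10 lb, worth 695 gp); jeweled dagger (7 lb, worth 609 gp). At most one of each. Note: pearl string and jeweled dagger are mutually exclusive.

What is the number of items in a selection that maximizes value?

4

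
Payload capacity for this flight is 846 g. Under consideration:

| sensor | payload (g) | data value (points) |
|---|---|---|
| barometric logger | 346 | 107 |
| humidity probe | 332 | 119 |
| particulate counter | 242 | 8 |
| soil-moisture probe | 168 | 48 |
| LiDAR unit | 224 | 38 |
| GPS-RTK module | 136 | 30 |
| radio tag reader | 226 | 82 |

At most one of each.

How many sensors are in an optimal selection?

Best achievable data value is 274.
barometric logger + humidity probe + soil-moisture probe hits 274 at 846 g.
Any selection reaching 274 contains exactly 3 sensors.

3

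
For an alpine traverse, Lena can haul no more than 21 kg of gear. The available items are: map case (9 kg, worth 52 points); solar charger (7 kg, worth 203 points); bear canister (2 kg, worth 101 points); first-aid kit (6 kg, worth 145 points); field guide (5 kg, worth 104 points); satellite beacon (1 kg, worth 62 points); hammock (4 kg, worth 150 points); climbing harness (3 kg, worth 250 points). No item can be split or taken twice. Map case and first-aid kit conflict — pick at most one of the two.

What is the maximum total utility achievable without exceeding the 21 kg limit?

812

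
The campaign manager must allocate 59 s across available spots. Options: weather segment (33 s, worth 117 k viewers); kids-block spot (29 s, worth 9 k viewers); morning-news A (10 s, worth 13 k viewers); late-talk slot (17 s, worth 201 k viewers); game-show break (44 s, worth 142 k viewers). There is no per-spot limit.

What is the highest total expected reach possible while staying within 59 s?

3×late-talk slot uses 51 of the 59 s and totals 603.
No other feasible combination exceeds 603.

603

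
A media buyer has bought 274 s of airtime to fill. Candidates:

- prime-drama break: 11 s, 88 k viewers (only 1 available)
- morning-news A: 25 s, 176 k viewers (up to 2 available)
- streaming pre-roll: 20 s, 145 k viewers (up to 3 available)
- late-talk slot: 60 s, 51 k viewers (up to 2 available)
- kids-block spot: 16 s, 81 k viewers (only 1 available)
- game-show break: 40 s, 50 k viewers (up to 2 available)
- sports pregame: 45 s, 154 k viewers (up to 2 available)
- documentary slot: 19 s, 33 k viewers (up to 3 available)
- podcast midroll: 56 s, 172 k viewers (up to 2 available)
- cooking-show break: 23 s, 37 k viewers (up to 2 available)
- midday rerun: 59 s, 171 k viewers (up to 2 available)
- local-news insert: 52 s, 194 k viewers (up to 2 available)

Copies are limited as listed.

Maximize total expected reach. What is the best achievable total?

1417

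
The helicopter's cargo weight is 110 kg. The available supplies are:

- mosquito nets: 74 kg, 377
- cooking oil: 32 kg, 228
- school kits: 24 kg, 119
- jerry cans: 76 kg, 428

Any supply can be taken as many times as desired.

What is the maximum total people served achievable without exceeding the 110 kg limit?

684

Taking 3×cooking oil: 96 kg used, 684 in people served.
The spare 14 kg is too small for any remaining supply, and no exchange beats 684.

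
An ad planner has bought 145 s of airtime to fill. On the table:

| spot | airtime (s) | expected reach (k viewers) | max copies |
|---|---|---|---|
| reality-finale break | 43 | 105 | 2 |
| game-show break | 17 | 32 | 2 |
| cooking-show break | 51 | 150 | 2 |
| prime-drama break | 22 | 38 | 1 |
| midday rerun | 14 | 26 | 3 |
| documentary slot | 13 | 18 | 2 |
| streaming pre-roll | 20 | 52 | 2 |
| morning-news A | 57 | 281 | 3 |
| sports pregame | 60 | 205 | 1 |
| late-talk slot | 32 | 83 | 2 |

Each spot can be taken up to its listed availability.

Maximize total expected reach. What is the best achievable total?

Filling by ratio: streaming pre-roll + 2×morning-news A for 614, with 11 s left unused.
The 20 s tied up in streaming pre-roll is better spent on game-show break + midday rerun — total rises to 620 (145 s).
Nothing else within 145 s beats 620.

620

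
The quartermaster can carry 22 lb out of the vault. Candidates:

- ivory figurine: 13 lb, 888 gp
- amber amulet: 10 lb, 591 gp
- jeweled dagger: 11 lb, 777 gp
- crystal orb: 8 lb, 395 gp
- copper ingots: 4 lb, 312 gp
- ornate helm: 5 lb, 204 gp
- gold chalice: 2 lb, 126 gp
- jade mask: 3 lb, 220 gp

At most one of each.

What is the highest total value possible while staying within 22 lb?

1546

The ratio heuristic lands on jeweled dagger + copper ingots + gold chalice + jade mask (1435) but leaves 2 lb idle.
Dropping jeweled dagger frees 11 lb; slotting in ivory figurine (13 lb) lifts the total to 1546 at 22 lb.
No other feasible combination exceeds 1546.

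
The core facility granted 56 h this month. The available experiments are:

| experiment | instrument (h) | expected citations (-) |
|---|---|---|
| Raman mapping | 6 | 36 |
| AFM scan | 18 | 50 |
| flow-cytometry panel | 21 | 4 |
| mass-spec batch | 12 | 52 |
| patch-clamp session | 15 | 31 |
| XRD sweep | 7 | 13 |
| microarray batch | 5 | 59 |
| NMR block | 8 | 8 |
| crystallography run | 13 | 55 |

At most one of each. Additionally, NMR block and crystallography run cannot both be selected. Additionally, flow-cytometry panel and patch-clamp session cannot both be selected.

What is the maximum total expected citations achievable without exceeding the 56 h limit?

252

By expected citations per h: microarray batch 11.80, Raman mapping 6.00, mass-spec batch 4.33, crystallography run 4.23 lead.
The ratio ordering already packs tightly: Raman mapping + AFM scan + mass-spec batch + microarray batch + crystallography run, 54 h, 252.
Next best is Raman mapping + mass-spec batch + patch-clamp session + microarray batch + crystallography run at 233 (51 h) — short by 19.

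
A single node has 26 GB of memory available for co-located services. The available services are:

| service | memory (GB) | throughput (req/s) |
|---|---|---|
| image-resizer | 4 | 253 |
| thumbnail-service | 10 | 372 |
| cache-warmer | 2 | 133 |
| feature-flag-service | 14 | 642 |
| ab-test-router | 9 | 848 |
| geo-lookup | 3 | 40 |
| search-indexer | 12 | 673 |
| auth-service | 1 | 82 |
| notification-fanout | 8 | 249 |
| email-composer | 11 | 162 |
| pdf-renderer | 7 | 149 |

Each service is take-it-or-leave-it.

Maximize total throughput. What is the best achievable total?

Greedy by ratio would take image-resizer + thumbnail-service + cache-warmer + ab-test-router + auth-service: 26 GB used, total 1688.
Replace thumbnail-service and cache-warmer with search-indexer: the trade gains 168 net, giving 1856 at 26 GB.
An exhaustive check of the 2048 subsets confirms 1856.

1856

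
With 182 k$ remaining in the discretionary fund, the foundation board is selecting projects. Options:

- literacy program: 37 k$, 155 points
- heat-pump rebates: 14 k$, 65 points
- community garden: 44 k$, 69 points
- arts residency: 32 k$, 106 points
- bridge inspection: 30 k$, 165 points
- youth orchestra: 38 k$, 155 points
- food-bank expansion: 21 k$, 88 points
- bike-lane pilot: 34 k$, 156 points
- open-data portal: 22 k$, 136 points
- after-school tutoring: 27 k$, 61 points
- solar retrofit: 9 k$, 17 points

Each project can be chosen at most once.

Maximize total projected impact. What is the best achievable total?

855

Density check — open-data portal 6.18, bridge inspection 5.50, heat-pump rebates 4.64, bike-lane pilot 4.59 are the best per k$.
Filling by ratio: literacy program + heat-pump rebates + bridge inspection + food-bank expansion + bike-lane pilot + open-data portal + solar retrofit for 782, with 15 k$ left unused.
The 23 k$ tied up in heat-pump rebates and solar retrofit is better spent on youth orchestra — total rises to 855 (182 k$).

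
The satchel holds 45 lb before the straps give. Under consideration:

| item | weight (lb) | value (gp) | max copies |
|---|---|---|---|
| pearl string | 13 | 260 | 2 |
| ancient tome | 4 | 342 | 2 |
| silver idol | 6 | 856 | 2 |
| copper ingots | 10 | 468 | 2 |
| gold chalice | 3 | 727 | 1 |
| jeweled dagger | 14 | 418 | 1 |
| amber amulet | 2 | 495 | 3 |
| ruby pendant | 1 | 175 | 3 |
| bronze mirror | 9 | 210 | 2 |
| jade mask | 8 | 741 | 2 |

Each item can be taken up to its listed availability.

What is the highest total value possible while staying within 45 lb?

6273

The ratio ordering already packs tightly: ancient tome + 2×silver idol + gold chalice + 3×amber amulet + 3×ruby pendant + 2×jade mask, 44 lb, 6273.
Nothing else within 45 lb beats 6273.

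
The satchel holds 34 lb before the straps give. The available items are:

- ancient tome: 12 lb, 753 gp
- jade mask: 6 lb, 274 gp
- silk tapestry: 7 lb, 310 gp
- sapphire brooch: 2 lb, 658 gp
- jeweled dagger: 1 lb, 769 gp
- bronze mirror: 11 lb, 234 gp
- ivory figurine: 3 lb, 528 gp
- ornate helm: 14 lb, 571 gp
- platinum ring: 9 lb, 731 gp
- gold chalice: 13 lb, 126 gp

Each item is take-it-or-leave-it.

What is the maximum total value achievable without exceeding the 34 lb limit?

3749

By value per lb: jeweled dagger 769.00, sapphire brooch 329.00, ivory figurine 176.00, platinum ring 81.22 lead.
Filling by ratio: ancient tome + jade mask + sapphire brooch + jeweled dagger + ivory figurine + platinum ring for 3713, with 1 lb left unused.
Dropping jade mask frees 6 lb; slotting in silk tapestry (7 lb) lifts the total to 3749 at 34 lb.
Every other selection either busts 34 lb or fails to beat 3749.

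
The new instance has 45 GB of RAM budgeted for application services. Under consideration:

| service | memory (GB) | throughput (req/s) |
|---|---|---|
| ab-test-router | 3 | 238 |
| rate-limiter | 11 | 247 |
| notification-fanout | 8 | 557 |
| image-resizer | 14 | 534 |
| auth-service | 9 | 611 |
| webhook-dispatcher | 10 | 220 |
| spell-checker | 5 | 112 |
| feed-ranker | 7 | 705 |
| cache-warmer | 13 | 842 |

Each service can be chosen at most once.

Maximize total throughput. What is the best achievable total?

3065

Ab-test-router + notification-fanout + auth-service + spell-checker + feed-ranker + cache-warmer uses 45 of the 45 GB and totals 3065.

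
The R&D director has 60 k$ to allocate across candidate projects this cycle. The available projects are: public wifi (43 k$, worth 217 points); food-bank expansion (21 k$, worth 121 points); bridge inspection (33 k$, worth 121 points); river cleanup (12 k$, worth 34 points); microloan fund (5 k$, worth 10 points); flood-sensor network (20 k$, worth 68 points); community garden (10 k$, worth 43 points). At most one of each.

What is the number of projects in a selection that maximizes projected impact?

Optimal total is 270.
For example public wifi + microloan fund + community garden achieves it, using 58 k$.
Every optimal selection uses 3 projects.

3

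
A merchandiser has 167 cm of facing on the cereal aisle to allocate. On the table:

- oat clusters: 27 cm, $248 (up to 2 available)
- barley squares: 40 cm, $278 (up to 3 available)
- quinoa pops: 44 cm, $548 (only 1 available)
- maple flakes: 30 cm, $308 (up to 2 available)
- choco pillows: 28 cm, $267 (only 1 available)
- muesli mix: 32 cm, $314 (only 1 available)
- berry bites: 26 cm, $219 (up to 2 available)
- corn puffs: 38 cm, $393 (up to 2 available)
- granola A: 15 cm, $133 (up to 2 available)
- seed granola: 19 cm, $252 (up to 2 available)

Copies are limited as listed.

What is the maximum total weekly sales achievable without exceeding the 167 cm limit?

1892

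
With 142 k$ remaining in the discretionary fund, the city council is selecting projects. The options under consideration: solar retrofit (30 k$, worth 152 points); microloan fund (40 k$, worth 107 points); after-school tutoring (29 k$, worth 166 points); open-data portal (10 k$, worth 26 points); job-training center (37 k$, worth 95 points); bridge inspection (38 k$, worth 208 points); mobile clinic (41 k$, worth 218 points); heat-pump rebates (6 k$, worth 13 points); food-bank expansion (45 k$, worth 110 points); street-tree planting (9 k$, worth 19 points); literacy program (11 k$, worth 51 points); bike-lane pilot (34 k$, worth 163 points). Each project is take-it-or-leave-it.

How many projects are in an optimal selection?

4

The maximum projected impact within 142 k$ is 755.
after-school tutoring + bridge inspection + mobile clinic + bike-lane pilot hits 755 at 142 k$.
Every optimal selection uses 4 projects.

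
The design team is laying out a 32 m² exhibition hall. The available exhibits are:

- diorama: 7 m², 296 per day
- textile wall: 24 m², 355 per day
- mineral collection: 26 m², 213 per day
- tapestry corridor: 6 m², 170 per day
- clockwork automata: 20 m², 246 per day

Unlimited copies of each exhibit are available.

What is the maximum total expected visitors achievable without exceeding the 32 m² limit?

Taking 4×diorama: 28 m² used, 1184 in expected visitors.
Nothing else within 32 m² beats 1184.

1184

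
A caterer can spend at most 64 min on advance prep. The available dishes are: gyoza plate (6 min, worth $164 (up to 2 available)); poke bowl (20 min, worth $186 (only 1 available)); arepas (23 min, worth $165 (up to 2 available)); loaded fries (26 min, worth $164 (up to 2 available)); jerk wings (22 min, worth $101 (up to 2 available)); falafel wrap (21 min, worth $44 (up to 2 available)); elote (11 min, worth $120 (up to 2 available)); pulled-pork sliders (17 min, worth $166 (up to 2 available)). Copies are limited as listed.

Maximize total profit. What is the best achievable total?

800

By profit per min: gyoza plate 27.33, elote 10.91, pulled-pork sliders 9.76 lead.
Taking the top-ratio dishes first gives 2×gyoza plate + 2×elote + pulled-pork sliders for 734 (51 min).
Dropping elote frees 11 min; slotting in poke bowl (20 min) lifts the total to 800 at 60 min.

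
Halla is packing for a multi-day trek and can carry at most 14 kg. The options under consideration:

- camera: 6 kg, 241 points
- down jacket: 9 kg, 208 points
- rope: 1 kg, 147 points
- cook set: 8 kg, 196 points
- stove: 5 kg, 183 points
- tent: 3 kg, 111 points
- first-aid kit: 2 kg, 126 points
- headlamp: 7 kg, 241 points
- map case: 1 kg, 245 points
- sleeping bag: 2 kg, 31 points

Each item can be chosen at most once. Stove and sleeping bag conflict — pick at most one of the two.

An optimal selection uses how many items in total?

5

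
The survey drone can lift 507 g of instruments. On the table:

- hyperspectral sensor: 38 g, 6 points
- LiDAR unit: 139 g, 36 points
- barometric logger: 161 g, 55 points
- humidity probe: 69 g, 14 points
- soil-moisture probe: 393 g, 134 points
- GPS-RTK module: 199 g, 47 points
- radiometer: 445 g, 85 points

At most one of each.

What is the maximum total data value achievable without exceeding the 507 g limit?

154

Ranking by ratio (data value/g): barometric logger 0.34, soil-moisture probe 0.34, LiDAR unit 0.26.
Greedy by ratio would take LiDAR unit + barometric logger + GPS-RTK module: 499 g used, total 138.
A better packing is hyperspectral sensor + humidity probe + soil-moisture probe: 500 g, total 154.
Nothing else within 507 g beats 154.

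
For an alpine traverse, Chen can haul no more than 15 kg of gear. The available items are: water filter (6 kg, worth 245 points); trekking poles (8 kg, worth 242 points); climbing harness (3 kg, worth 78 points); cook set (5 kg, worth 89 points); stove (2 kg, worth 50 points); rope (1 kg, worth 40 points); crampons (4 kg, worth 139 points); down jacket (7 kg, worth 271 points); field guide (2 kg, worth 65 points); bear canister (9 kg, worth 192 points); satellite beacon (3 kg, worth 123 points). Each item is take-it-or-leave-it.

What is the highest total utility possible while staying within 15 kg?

By utility per kg: satellite beacon 41.00, water filter 40.83, rope 40.00, down jacket 38.71 lead.
Taking the top-ratio items first gives water filter + rope + crampons + satellite beacon for 547 (14 kg).
But water filter + down jacket + field guide fits in 15 kg and reaches 581.

581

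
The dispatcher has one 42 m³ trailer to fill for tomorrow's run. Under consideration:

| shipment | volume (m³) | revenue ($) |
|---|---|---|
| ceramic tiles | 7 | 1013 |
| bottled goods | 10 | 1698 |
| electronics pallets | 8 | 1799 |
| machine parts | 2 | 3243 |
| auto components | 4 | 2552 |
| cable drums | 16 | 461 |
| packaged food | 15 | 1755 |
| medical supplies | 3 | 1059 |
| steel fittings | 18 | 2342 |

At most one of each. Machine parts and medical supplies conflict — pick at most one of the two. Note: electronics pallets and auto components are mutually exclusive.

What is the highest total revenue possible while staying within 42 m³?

10848

Density check — machine parts 1621.50, auto components 638.00, medical supplies 353.00, electronics pallets 224.88 are the best per m³.
Taking ceramic tiles + bottled goods + machine parts + auto components + steel fittings: 41 m³ used, 10848 in revenue.
Next best is ceramic tiles + bottled goods + machine parts + auto components + packaged food at 10261 (38 m³) — short by 587.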